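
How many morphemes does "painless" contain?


Word: "painless"
Morphemes: pain / -less
Each morpheme carries meaning
= 2 morphemes


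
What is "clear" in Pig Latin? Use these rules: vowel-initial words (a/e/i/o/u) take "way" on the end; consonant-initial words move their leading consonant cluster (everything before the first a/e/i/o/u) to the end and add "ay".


Word: "clear"
Starts with consonant(s) → move to end, add 'ay'
Consonant cluster: "cl"
Pig Latin = "earclay"


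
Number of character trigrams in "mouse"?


Word: "mouse" (length 5)
Number of 3-grams = length - 3 + 1 = 5 - 3 + 1
= 3


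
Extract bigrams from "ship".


Word: "ship" (length 4)
Number of bigrams = 4 - 2 + 1 = 3
  Position 0: "sh"
  Position 1: "hi"
  Position 2: "ip"
Bigrams = "sh", "hi", "ip"


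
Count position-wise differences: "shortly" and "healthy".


Comparing character by character (same length = 7):
  Pos 0: 's' vs 'h' !=
  Pos 1: 'h' vs 'e' !=
  Pos 2: 'o' vs 'a' !=
  Pos 3: 'r' vs 'l' !=
  Pos 4: 't' vs 't' =
  Pos 5: 'l' vs 'h' !=
  Pos 6: 'y' vs 'y' =
Hamming distance = 5


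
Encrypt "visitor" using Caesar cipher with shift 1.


Word: "visitor"
Shift: 1
Each letter → (letter + shift) mod 26:
  'v' (21) + 1 = 22 → 'w'
  'i' (8) + 1 = 9 → 'j'
  's' (18) + 1 = 19 → 't'
  'i' (8) + 1 = 9 → 'j'
  't' (19) + 1 = 20 → 'u'
  'o' (14) + 1 = 15 → 'p'
  'r' (17) + 1 = 18 → 's'
Result = "wjtjups"


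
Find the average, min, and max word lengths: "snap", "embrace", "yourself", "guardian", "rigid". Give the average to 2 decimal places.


Lengths: "snap"=4, "embrace"=7, "yourself"=8, "guardian"=8, "rigid"=5
Sum = 32, Count = 5
Average = 32/5 = 6.40
= avg=6.40, min=4, max=8


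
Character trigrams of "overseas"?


Word: "overseas" (length 8)
Number of trigrams = 8 - 3 + 1 = 6
  Position 0: "ove"
  Position 1: "ver"
  Position 2: "ers"
  Position 3: "rse"
  Position 4: "sea"
  Position 5: "eas"
Trigrams = "ove", "ver", "ers", "rse", "sea", "eas"


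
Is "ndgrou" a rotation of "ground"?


Word: "ground", Candidate: "ndgrou"
Method: check if candidate is substring of word+word
"groundground" contains "ndgrou"? Yes
Is rotation = Yes


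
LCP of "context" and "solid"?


Word 1: "context"
Word 2: "solid"
Comparing from start:
  Pos 0: 'c' != 's' (stop)
LCP = "" (length 0)


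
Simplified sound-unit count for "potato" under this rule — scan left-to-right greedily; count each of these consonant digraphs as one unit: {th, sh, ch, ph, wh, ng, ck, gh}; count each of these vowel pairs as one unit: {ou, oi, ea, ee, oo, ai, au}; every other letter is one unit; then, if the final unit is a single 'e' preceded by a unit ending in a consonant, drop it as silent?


Word: "potato" (6 letters)
Left-to-right scan:
  [1] 'p' (letter)
  [2] 'o' (letter)
  [3] 't' (letter)
  [4] 'a' (letter)
  [5] 't' (letter)
  [6] 'o' (letter)
Units from scan: 6
Sound units = 6 units


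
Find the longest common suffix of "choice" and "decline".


Word 1: "choice"
Word 2: "decline"
Comparing from end:
  Pos -1: 'e' == 'e'
  Pos -2: 'c' != 'n' (stop)
LCS = "e" (length 1)


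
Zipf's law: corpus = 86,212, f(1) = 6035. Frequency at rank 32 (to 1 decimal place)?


Zipf's law: f(r) = f(1) / r
f(1) = 6035
f(32) = 6035 / 32
= 188.6 occurrences


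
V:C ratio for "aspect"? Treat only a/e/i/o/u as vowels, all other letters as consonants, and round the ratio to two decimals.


Word: "aspect"
Vowels (a,e,i,o,u): 2
Consonants: 4
Ratio = 2/4
= 0.50


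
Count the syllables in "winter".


Word: "winter"
Syllable breakdown: win-ter
Counting: 2 parts
= 2 syllables


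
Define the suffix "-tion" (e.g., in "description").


Suffix: -tion
Example: description = describe + -tion, with a spelling change
Meaning = act or process


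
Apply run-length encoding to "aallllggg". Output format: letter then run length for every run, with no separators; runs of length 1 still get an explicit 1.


String: "aallllggg"
Scanning for consecutive runs:
  'a' x 2
  'l' x 4
  'g' x 3
RLE = "a2l4g3"


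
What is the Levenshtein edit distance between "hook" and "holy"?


Word 1: "hook" (length 4)
Word 2: "holy" (length 4)
One optimal edit sequence (insert/delete/substitute each cost 1):
  1. keep 'h'
  2. keep 'o'
  3. substitute 'o' -> 'l'  (+1)
  4. substitute 'k' -> 'y'  (+1)
Total edit operations: 2
Edit distance = 2


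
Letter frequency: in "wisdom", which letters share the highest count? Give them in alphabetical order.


Word: "wisdom"
Letter counts:
  'd': 1
  'i': 1
  'm': 1
  'o': 1
  's': 1
  'w': 1
Maximum count = 1
Most frequent = 'd', 'i', 'm', 'o', 's', 'w' (1 time each)


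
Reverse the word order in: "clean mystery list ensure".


Original: "clean mystery list ensure"
Words (1..n): clean | mystery | list | ensure
Reversed (n..1): ensure | list | mystery | clean
Result = "ensure list mystery clean"


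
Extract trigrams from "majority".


Word: "majority" (length 8)
Number of trigrams = 8 - 3 + 1 = 6
  Position 0: "maj"
  Position 1: "ajo"
  Position 2: "jor"
  Position 3: "ori"
  Position 4: "rit"
  Position 5: "ity"
Trigrams = "maj", "ajo", "jor", "ori", "rit", "ity"


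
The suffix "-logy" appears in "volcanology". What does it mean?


Suffix: -logy
Example: volcanology = volcano + -logy
Meaning = study of


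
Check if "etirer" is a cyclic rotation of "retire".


Word: "retire", Candidate: "etirer"
Method: check if candidate is substring of word+word
"retireretire" contains "etirer"? Yes
Is rotation = Yes


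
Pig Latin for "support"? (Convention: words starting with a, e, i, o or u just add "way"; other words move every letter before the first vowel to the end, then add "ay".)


Word: "support"
Starts with consonant(s) → move to end, add 'ay'
Consonant cluster: "s"
Pig Latin = "upportsay"


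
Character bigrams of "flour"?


Word: "flour" (length 5)
Number of bigrams = 5 - 2 + 1 = 4
  Position 0: "fl"
  Position 1: "lo"
  Position 2: "ou"
  Position 3: "ur"
Bigrams = "fl", "lo", "ou", "ur"


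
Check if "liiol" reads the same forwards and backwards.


Word: "liiol"
Reversed: "loiil"
Forward == Backward? liiol != loiil
Palindrome = No


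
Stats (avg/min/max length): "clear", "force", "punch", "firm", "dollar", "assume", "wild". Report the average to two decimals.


Lengths: "clear"=5, "force"=5, "punch"=5, "firm"=4, "dollar"=6, "assume"=6, "wild"=4
Sum = 35, Count = 7
Average = 35/7 = 5.00
= avg=5.00, min=4, max=6


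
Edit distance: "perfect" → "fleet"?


Word 1: "perfect" (length 7)
Word 2: "fleet" (length 5)
One optimal edit sequence (insert/delete/substitute each cost 1):
  1. delete 'p'  (+1)
  2. delete 'e'  (+1)
  3. substitute 'r' -> 'f'  (+1)
  4. substitute 'f' -> 'l'  (+1)
  5. keep 'e'
  6. substitute 'c' -> 'e'  (+1)
  7. keep 't'
Total edit operations: 5
Edit distance = 5


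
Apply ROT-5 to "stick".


Word: "stick"
Shift: 5
Each letter → (letter + shift) mod 26:
  's' (18) + 5 = 23 → 'x'
  't' (19) + 5 = 24 → 'y'
  'i' (8) + 5 = 13 → 'n'
  'c' (2) + 5 = 7 → 'h'
  'k' (10) + 5 = 15 → 'p'
Result = "xynhp"


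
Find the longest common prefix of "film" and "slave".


Word 1: "film"
Word 2: "slave"
Comparing from start:
  Pos 0: 'f' != 's' (stop)
LCP = "" (length 0)


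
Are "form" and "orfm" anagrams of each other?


Word 1: "form" → sorted: fmor
Word 2: "orfm" → sorted: fmor
Same letters? fmor == fmor
Anagram = Yes


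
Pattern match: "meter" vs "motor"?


Pattern of "meter": [0, 1, 2, 1, 3]
Pattern of "motor": [0, 1, 2, 1, 3]
Patterns match
Same pattern = Yes


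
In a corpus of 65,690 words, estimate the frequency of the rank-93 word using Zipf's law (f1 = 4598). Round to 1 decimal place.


Zipf's law: f(r) = f(1) / r
f(1) = 4598
f(93) = 4598 / 93
= 49.4 occurrences


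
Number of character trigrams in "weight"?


Word: "weight" (length 6)
Number of 3-grams = length - 3 + 1 = 6 - 3 + 1
= 4


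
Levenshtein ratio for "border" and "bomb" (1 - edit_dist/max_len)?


Word 1: "border" (length 6)
Word 2: "bomb" (length 4)
One optimal edit sequence:
  1. keep 'b'
  2. keep 'o'
  3. delete 'r'  (+1)
  4. delete 'd'  (+1)
  5. substitute 'e' -> 'm'  (+1)
  6. substitute 'r' -> 'b'  (+1)
Edit distance = 4
Max length = max(6, 4) = 6
Similarity = 1 - 4/6
= 0.3333


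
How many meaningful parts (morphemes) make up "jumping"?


Word: "jumping"
Morphemes: jump | -ing
Each morpheme carries meaning
= 2 morphemes


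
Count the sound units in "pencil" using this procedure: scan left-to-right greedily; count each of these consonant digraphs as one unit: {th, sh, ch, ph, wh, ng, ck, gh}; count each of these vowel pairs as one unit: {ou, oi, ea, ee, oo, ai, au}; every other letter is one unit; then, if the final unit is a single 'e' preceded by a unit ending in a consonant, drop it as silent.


Word: "pencil" (6 letters)
Left-to-right scan:
  (1) 'p' (letter)
  (2) 'e' (letter)
  (3) 'n' (letter)
  (4) 'c' (letter)
  (5) 'i' (letter)
  (6) 'l' (letter)
Units from scan: 6
Sound units = 6 units


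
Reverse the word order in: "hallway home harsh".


Original: "hallway home harsh"
Words (1..n): hallway | home | harsh
Reversed (n..1): harsh | home | hallway
Result = "harsh home hallway"


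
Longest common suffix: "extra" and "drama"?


Word 1: "extra"
Word 2: "drama"
Comparing from end:
  Pos -1: 'a' == 'a'
  Pos -2: 'r' != 'm' (stop)
LCS = "a" (length 1)


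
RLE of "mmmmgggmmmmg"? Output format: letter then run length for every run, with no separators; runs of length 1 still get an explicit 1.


String: "mmmmgggmmmmg"
Scanning for consecutive runs:
  'm' x 4
  'g' x 3
  'm' x 4
  'g' x 1
RLE = "m4g3m4g1"


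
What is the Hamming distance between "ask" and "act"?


Comparing character by character (same length = 3):
  Pos 0: 'a' vs 'a' =
  Pos 1: 's' vs 'c' !=
  Pos 2: 'k' vs 't' !=
Hamming distance = 2


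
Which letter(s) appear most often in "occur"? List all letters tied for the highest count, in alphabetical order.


Word: "occur"
Letter counts:
  'c': 2
  'o': 1
  'r': 1
  'u': 1
Maximum count = 2
Most frequent = 'c' (2 times each)


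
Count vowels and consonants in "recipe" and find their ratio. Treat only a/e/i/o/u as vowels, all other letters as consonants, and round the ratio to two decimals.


Word: "recipe"
Vowels (a,e,i,o,u): 3
Consonants: 3
Ratio = 3/3
= 1.00


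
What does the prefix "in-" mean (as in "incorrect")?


Prefix: in-
As in: incorrect -> in- + correct
Meaning = not / into


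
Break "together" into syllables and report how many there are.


Word: "together"
Syllable breakdown: to-geth-er
Counting: 3 parts
= 3 syllables


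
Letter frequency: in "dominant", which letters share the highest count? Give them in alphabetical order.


Word: "dominant"
Letter counts:
  'a': 1
  'd': 1
  'i': 1
  'm': 1
  'n': 2
  'o': 1
  't': 1
Maximum count = 2
Most frequent = 'n' (2 times each)


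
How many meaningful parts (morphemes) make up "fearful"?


Word: "fearful"
Morphemes: fear / -ful
Each morpheme carries meaning
= 2 morphemes


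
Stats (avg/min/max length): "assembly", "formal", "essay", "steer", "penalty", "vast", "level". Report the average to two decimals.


Lengths: "assembly"=8, "formal"=6, "essay"=5, "steer"=5, "penalty"=7, "vast"=4, "level"=5
Sum = 40, Count = 7
Average = 40/7 = 5.71
= avg=5.71, min=4, max=8


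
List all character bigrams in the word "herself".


Word: "herself" (length 7)
Number of bigrams = 7 - 2 + 1 = 6
  Position 0: "he"
  Position 1: "er"
  Position 2: "rs"
  Position 3: "se"
  Position 4: "el"
  Position 5: "lf"
Bigrams = "he", "er", "rs", "se", "el", "lf"


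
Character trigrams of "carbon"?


Word: "carbon" (length 6)
Number of trigrams = 6 - 3 + 1 = 4
  Position 0: "car"
  Position 1: "arb"
  Position 2: "rbo"
  Position 3: "bon"
Trigrams = "car", "arb", "rbo", "bon"


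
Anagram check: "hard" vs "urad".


Word 1: "hard" → sorted: adhr
Word 2: "urad" → sorted: adru
Same letters? adhr != adru
Anagram = No


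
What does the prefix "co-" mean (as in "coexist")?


Prefix: co-
Example: coexist = co- + exist
Meaning = together


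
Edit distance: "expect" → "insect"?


Word 1: "expect" (length 6)
Word 2: "insect" (length 6)
One optimal edit sequence (insert/delete/substitute each cost 1):
  1. substitute 'e' -> 'i'  (+1)
  2. substitute 'x' -> 'n'  (+1)
  3. substitute 'p' -> 's'  (+1)
  4. keep 'e'
  5. keep 'c'
  6. keep 't'
Total edit operations: 3
Edit distance = 3


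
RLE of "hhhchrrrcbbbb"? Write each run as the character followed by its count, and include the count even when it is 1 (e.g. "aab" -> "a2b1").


String: "hhhchrrrcbbbb"
Scanning for consecutive runs:
  'h' x 3
  'c' x 1
  'h' x 1
  'r' x 3
  'c' x 1
  'b' x 4
RLE = "h3c1h1r3c1b4"


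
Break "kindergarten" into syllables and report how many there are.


Word: "kindergarten"
Syllable breakdown: kin | der | gar | ten
Counting: 4 parts
= 4 syllables


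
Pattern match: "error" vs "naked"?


Pattern of "error": [0, 1, 1, 2, 1]
Pattern of "naked": [0, 1, 2, 3, 4]
Patterns do not match
Same pattern = No


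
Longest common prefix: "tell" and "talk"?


Word 1: "tell"
Word 2: "talk"
Comparing from start:
  Pos 0: 't' == 't'
  Pos 1: 'e' != 'a' (stop)
LCP = "t" (length 1)


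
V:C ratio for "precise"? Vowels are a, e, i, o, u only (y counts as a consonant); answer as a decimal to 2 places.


Word: "precise"
Vowels (a,e,i,o,u): 3
Consonants: 4
Ratio = 3/4
= 0.75


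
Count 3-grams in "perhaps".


Word: "perhaps" (length 7)
Number of 3-grams = length - 3 + 1 = 7 - 3 + 1
= 5


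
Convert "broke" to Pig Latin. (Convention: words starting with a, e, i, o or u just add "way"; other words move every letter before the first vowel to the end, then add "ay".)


Word: "broke"
Starts with consonant(s) → move to end, add 'ay'
Consonant cluster: "br"
Pig Latin = "okebray"


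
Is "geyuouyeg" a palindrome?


Word: "geyuouyeg"
Reversed: "geyuouyeg"
Forward == Backward? geyuouyeg == geyuouyeg
Palindrome = Yes


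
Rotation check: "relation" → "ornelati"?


Word: "relation", Candidate: "ornelati"
Method: check if candidate is substring of word+word
"relationrelation" contains "ornelati"? No
Is rotation = No


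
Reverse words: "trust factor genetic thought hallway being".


Original: "trust factor genetic thought hallway being"
Words (1..n): trust | factor | genetic | thought | hallway | being
Reversed (n..1): being | hallway | thought | genetic | factor | trust
Result = "being hallway thought genetic factor trust"


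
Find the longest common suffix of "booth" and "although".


Word 1: "booth"
Word 2: "although"
Comparing from end:
  Pos -1: 'h' == 'h'
  Pos -2: 't' != 'g' (stop)
LCS = "h" (length 1)


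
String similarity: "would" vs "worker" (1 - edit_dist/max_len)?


Word 1: "would" (length 5)
Word 2: "worker" (length 6)
One optimal edit sequence:
  1. keep 'w'
  2. keep 'o'
  3. insert 'r'  (+1)
  4. substitute 'u' -> 'k'  (+1)
  5. substitute 'l' -> 'e'  (+1)
  6. substitute 'd' -> 'r'  (+1)
Edit distance = 4
Max length = max(5, 6) = 6
Similarity = 1 - 4/6
= 0.3333


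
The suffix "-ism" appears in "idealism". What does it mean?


Suffix: -ism
Example: idealism = ideal + -ism
Meaning = belief / practice


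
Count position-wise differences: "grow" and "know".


Comparing character by character (same length = 4):
  Pos 0: 'g' vs 'k' !=
  Pos 1: 'r' vs 'n' !=
  Pos 2: 'o' vs 'o' =
  Pos 3: 'w' vs 'w' =
Hamming distance = 2


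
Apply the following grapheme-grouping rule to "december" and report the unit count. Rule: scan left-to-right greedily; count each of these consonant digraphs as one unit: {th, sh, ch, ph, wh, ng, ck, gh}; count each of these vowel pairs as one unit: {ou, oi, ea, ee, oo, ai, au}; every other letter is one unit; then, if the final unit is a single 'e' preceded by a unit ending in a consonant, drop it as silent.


Word: "december" (8 letters)
Left-to-right scan:
  1. 'd' (letter)
  2. 'e' (letter)
  3. 'c' (letter)
  4. 'e' (letter)
  5. 'm' (letter)
  6. 'b' (letter)
  7. 'e' (letter)
  8. 'r' (letter)
Units from scan: 8
Sound units = 8 units


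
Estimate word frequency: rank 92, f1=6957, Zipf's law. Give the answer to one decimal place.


Zipf's law: f(r) = f(1) / r
f(1) = 6957
f(92) = 6957 / 92
= 75.6 occurrences


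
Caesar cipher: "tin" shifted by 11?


Word: "tin"
Shift: 11
Each letter → (letter + shift) mod 26:
  't' (19) + 11 = 4 → 'e'
  'i' (8) + 11 = 19 → 't'
  'n' (13) + 11 = 24 → 'y'
Result = "ety"


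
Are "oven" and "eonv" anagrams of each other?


Word 1: "oven" → sorted: enov
Word 2: "eonv" → sorted: enov
Same letters? enov == enov
Anagram = Yes


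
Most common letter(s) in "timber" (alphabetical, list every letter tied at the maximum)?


Word: "timber"
Letter counts:
  'b': 1
  'e': 1
  'i': 1
  'm': 1
  'r': 1
  't': 1
Maximum count = 1
Most frequent = 'b', 'e', 'i', 'm', 'r', 't' (1 time each)


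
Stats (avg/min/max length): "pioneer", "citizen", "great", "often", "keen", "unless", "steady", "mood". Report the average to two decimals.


Lengths: "pioneer"=7, "citizen"=7, "great"=5, "often"=5, "keen"=4, "unless"=6, "steady"=6, "mood"=4
Sum = 44, Count = 8
Average = 44/8 = 5.50
= avg=5.50, min=4, max=7


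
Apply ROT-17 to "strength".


Word: "strength"
Shift: 17
Each letter → (letter + shift) mod 26:
  's' (18) + 17 = 9 → 'j'
  't' (19) + 17 = 10 → 'k'
  'r' (17) + 17 = 8 → 'i'
  'e' (4) + 17 = 21 → 'v'
  'n' (13) + 17 = 4 → 'e'
  'g' (6) + 17 = 23 → 'x'
  't' (19) + 17 = 10 → 'k'
  'h' (7) + 17 = 24 → 'y'
Result = "jkivexky"


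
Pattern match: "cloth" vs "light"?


Pattern of "cloth": [0, 1, 2, 3, 4]
Pattern of "light": [0, 1, 2, 3, 4]
Patterns match
Same pattern = Yes


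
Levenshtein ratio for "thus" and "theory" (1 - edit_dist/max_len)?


Word 1: "thus" (length 4)
Word 2: "theory" (length 6)
One optimal edit sequence:
  1. keep 't'
  2. keep 'h'
  3. insert 'e'  (+1)
  4. insert 'o'  (+1)
  5. substitute 'u' -> 'r'  (+1)
  6. substitute 's' -> 'y'  (+1)
Edit distance = 4
Max length = max(4, 6) = 6
Similarity = 1 - 4/6
= 0.3333


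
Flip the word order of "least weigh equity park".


Original: "least weigh equity park"
Words (1..n): least | weigh | equity | park
Reversed (n..1): park | equity | weigh | least
Result = "park equity weigh least"


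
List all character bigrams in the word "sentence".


Word: "sentence" (length 8)
Number of bigrams = 8 - 2 + 1 = 7
  Position 0: "se"
  Position 1: "en"
  Position 2: "nt"
  Position 3: "te"
  Position 4: "en"
  Position 5: "nc"
  Position 6: "ce"
Bigrams = "se", "en", "nt", "te", "en", "nc", "ce"


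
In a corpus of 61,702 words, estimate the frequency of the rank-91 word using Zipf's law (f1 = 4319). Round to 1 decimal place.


Zipf's law: f(r) = f(1) / r
f(1) = 4319
f(91) = 4319 / 91
= 47.5 occurrences


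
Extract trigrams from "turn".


Word: "turn" (length 4)
Number of trigrams = 4 - 3 + 1 = 2
  Position 0: "tur"
  Position 1: "urn"
Trigrams = "tur", "urn"


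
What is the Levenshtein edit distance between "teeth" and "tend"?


Word 1: "teeth" (length 5)
Word 2: "tend" (length 4)
One optimal edit sequence (insert/delete/substitute each cost 1):
  1. keep 't'
  2. delete 'e'  (+1)
  3. keep 'e'
  4. substitute 't' -> 'n'  (+1)
  5. substitute 'h' -> 'd'  (+1)
Total edit operations: 3
Edit distance = 3


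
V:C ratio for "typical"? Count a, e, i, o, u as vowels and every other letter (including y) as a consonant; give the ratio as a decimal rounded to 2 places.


Word: "typical"
Vowels (a,e,i,o,u): 2
Consonants: 5
Ratio = 2/5
= 0.40


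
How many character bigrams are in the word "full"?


Word: "full" (length 4)
Number of 2-grams = length - 2 + 1 = 4 - 2 + 1
= 3


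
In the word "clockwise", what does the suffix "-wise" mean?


Suffix: -wise
Example: clockwise = clock + -wise
Meaning = in the manner of


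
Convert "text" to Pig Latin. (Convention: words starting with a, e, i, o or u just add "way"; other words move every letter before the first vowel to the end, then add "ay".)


Word: "text"
Starts with consonant(s) → move to end, add 'ay'
Consonant cluster: "t"
Pig Latin = "exttay"


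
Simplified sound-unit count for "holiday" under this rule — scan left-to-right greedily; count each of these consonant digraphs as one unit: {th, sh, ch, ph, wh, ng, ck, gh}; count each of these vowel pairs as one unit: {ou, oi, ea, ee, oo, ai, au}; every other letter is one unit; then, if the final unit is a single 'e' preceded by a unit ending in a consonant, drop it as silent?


Word: "holiday" (7 letters)
Left-to-right scan:
  1. 'h' (letter)
  2. 'o' (letter)
  3. 'l' (letter)
  4. 'i' (letter)
  5. 'd' (letter)
  6. 'a' (letter)
  7. 'y' (letter)
Units from scan: 7
Sound units = 7 units


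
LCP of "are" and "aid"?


Word 1: "are"
Word 2: "aid"
Comparing from start:
  Pos 0: 'a' == 'a'
  Pos 1: 'r' != 'i' (stop)
LCP = "a" (length 1)


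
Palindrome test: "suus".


Word: "suus"
Reversed: "suus"
Forward == Backward? suus == suus
Palindrome = Yes


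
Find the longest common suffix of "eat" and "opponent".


Word 1: "eat"
Word 2: "opponent"
Comparing from end:
  Pos -1: 't' == 't'
  Pos -2: 'a' != 'n' (stop)
LCS = "t" (length 1)


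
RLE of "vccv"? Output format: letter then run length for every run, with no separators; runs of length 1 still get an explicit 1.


String: "vccv"
Scanning for consecutive runs:
  'v' x 1
  'c' x 2
  'v' x 1
RLE = "v1c2v1"


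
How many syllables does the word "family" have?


Word: "family"
Syllable breakdown: fam · i · ly
Counting: 3 parts
= 3 syllables


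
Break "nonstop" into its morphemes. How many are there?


Word: "nonstop"
Morphemes: non- / stop
Each morpheme carries meaning
= 2 morphemes


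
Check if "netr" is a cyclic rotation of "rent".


Word: "rent", Candidate: "netr"
Method: check if candidate is substring of word+word
"rentrent" contains "netr"? No
Is rotation = No


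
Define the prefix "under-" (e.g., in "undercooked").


Prefix: under-
As in: undercooked -> under- + cooked
Meaning = insufficient


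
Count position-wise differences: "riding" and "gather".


Comparing character by character (same length = 6):
  Pos 0: 'r' vs 'g' !=
  Pos 1: 'i' vs 'a' !=
  Pos 2: 'd' vs 't' !=
  Pos 3: 'i' vs 'h' !=
  Pos 4: 'n' vs 'e' !=
  Pos 5: 'g' vs 'r' !=
Hamming distance = 6


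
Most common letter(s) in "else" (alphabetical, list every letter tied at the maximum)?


Word: "else"
Letter counts:
  'e': 2
  'l': 1
  's': 1
Maximum count = 2
Most frequent = 'e' (2 times each)


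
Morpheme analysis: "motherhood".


Word: "motherhood"
Morphemes: mother | -hood
Each morpheme carries meaning
= 2 morphemes


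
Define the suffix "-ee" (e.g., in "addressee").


Suffix: -ee
Example: addressee (address + -ee)
Meaning = one who receives


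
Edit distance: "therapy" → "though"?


Word 1: "therapy" (length 7)
Word 2: "though" (length 6)
One optimal edit sequence (insert/delete/substitute each cost 1):
  1. keep 't'
  2. keep 'h'
  3. delete 'e'  (+1)
  4. substitute 'r' -> 'o'  (+1)
  5. substitute 'a' -> 'u'  (+1)
  6. substitute 'p' -> 'g'  (+1)
  7. substitute 'y' -> 'h'  (+1)
Total edit operations: 5
Edit distance = 5


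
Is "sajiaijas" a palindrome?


Word: "sajiaijas"
Reversed: "sajiaijas"
Forward == Backward? sajiaijas == sajiaijas
Palindrome = Yes


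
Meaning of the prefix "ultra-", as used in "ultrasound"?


Prefix: ultra-
Example: ultrasound (ultra- + sound)
Meaning = beyond


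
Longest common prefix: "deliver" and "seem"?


Word 1: "deliver"
Word 2: "seem"
Comparing from start:
  Pos 0: 'd' != 's' (stop)
LCP = "" (length 0)


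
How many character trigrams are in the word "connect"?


Word: "connect" (length 7)
Number of 3-grams = length - 3 + 1 = 7 - 3 + 1
= 5


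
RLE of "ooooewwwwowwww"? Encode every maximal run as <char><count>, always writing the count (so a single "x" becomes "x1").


String: "ooooewwwwowwww"
Scanning for consecutive runs:
  'o' x 4
  'e' x 1
  'w' x 4
  'o' x 1
  'w' x 4
RLE = "o4e1w4o1w4"


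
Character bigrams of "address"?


Word: "address" (length 7)
Number of bigrams = 7 - 2 + 1 = 6
  Position 0: "ad"
  Position 1: "dd"
  Position 2: "dr"
  Position 3: "re"
  Position 4: "es"
  Position 5: "ss"
Bigrams = "ad", "dd", "dr", "re", "es", "ss"


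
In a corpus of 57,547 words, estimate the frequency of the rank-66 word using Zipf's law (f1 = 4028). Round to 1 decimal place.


Zipf's law: f(r) = f(1) / r
f(1) = 4028
f(66) = 4028 / 66
= 61.0 occurrences


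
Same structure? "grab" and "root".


Pattern of "grab": [0, 1, 2, 3]
Pattern of "root": [0, 1, 1, 2]
Patterns do not match
Same pattern = No


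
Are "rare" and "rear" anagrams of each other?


Word 1: "rare" → sorted: aerr
Word 2: "rear" → sorted: aerr
Same letters? aerr == aerr
Anagram = Yes


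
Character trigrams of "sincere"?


Word: "sincere" (length 7)
Number of trigrams = 7 - 3 + 1 = 5
  Position 0: "sin"
  Position 1: "inc"
  Position 2: "nce"
  Position 3: "cer"
  Position 4: "ere"
Trigrams = "sin", "inc", "nce", "cer", "ere"


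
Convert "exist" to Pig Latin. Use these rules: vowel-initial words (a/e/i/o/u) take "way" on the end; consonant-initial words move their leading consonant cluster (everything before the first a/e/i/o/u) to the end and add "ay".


Word: "exist"
Starts with vowel → add 'way'
Pig Latin = "existway"


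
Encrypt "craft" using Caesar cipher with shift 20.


Word: "craft"
Shift: 20
Each letter → (letter + shift) mod 26:
  'c' (2) + 20 = 22 → 'w'
  'r' (17) + 20 = 11 → 'l'
  'a' (0) + 20 = 20 → 'u'
  'f' (5) + 20 = 25 → 'z'
  't' (19) + 20 = 13 → 'n'
Result = "wluzn"


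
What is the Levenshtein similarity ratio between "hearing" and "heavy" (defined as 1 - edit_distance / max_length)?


Word 1: "hearing" (length 7)
Word 2: "heavy" (length 5)
One optimal edit sequence:
  1. keep 'h'
  2. keep 'e'
  3. keep 'a'
  4. delete 'r'  (+1)
  5. delete 'i'  (+1)
  6. substitute 'n' -> 'v'  (+1)
  7. substitute 'g' -> 'y'  (+1)
Edit distance = 4
Max length = max(7, 5) = 7
Similarity = 1 - 4/7
= 0.4286


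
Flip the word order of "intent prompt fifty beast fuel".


Original: "intent prompt fifty beast fuel"
Words (1..n): intent | prompt | fifty | beast | fuel
Reversed (n..1): fuel | beast | fifty | prompt | intent
Result = "fuel beast fifty prompt intent"


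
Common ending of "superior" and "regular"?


Word 1: "superior"
Word 2: "regular"
Comparing from end:
  Pos -1: 'r' == 'r'
  Pos -2: 'o' != 'a' (stop)
LCS = "r" (length 1)


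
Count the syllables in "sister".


Word: "sister"
Syllable breakdown: sis / ter
Counting: 2 parts
= 2 syllables


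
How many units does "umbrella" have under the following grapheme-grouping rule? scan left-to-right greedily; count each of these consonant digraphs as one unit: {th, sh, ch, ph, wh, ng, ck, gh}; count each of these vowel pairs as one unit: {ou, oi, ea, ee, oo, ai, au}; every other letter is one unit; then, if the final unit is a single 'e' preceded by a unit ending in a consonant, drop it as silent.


Word: "umbrella" (8 letters)
Left-to-right scan:
  1. 'u' (letter)
  2. 'm' (letter)
  3. 'b' (letter)
  4. 'r' (letter)
  5. 'e' (letter)
  6. 'l' (letter)
  7. 'l' (letter)
  8. 'a' (letter)
Units from scan: 8
Sound units = 8 units


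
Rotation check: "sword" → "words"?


Word: "sword", Candidate: "words"
Method: check if candidate is substring of word+word
"swordsword" contains "words"? Yes
Is rotation = Yes


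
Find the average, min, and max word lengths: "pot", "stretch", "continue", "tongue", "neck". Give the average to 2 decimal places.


Lengths: "pot"=3, "stretch"=7, "continue"=8, "tongue"=6, "neck"=4
Sum = 28, Count = 5
Average = 28/5 = 5.60
= avg=5.60, min=3, max=8


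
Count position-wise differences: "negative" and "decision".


Comparing character by character (same length = 8):
  Pos 0: 'n' vs 'd' !=
  Pos 1: 'e' vs 'e' =
  Pos 2: 'g' vs 'c' !=
  Pos 3: 'a' vs 'i' !=
  Pos 4: 't' vs 's' !=
  Pos 5: 'i' vs 'i' =
  Pos 6: 'v' vs 'o' !=
  Pos 7: 'e' vs 'n' !=
Hamming distance = 6


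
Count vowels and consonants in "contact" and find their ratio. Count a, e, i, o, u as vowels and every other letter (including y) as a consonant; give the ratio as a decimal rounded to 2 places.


Word: "contact"
Vowels (a,e,i,o,u): 2
Consonants: 5
Ratio = 2/5
= 0.40


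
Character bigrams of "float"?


Word: "float" (length 5)
Number of bigrams = 5 - 2 + 1 = 4
  Position 0: "fl"
  Position 1: "lo"
  Position 2: "oa"
  Position 3: "at"
Bigrams = "fl", "lo", "oa", "at"


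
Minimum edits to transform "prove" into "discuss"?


Word 1: "prove" (length 5)
Word 2: "discuss" (length 7)
One optimal edit sequence (insert/delete/substitute each cost 1):
  1. insert 'd'  (+1)
  2. insert 'i'  (+1)
  3. substitute 'p' -> 's'  (+1)
  4. substitute 'r' -> 'c'  (+1)
  5. substitute 'o' -> 'u'  (+1)
  6. substitute 'v' -> 's'  (+1)
  7. substitute 'e' -> 's'  (+1)
Total edit operations: 7
Edit distance = 7


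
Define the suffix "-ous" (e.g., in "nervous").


Suffix: -ous
Example: nervous = nerve + -ous, with a spelling change
Meaning = having quality of


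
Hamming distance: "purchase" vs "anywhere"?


Comparing character by character (same length = 8):
  Pos 0: 'p' vs 'a' !=
  Pos 1: 'u' vs 'n' !=
  Pos 2: 'r' vs 'y' !=
  Pos 3: 'c' vs 'w' !=
  Pos 4: 'h' vs 'h' =
  Pos 5: 'a' vs 'e' !=
  Pos 6: 's' vs 'r' !=
  Pos 7: 'e' vs 'e' =
Hamming distance = 6


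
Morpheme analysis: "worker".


Word: "worker"
Morphemes: work / -er
Each morpheme carries meaning
= 2 morphemes


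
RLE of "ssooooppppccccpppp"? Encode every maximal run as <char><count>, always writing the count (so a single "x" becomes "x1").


String: "ssooooppppccccpppp"
Scanning for consecutive runs:
  's' x 2
  'o' x 4
  'p' x 4
  'c' x 4
  'p' x 4
RLE = "s2o4p4c4p4"


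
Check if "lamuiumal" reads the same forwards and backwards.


Word: "lamuiumal"
Reversed: "lamuiumal"
Forward == Backward? lamuiumal == lamuiumal
Palindrome = Yes


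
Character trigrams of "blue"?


Word: "blue" (length 4)
Number of trigrams = 4 - 3 + 1 = 2
  Position 0: "blu"
  Position 1: "lue"
Trigrams = "blu", "lue"


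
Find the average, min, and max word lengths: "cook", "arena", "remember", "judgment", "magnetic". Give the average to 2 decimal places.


Lengths: "cook"=4, "arena"=5, "remember"=8, "judgment"=8, "magnetic"=8
Sum = 33, Count = 5
Average = 33/5 = 6.60
= avg=6.60, min=4, max=8


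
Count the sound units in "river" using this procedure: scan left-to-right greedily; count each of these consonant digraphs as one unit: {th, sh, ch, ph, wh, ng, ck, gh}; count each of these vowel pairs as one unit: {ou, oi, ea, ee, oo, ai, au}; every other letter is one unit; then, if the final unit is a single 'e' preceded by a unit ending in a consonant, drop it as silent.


Word: "river" (5 letters)
Left-to-right scan:
  (1) 'r' (letter)
  (2) 'i' (letter)
  (3) 'v' (letter)
  (4) 'e' (letter)
  (5) 'r' (letter)
Units from scan: 5
Sound units = 5 units


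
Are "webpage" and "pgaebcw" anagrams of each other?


Word 1: "webpage" → sorted: abeegpw
Word 2: "pgaebcw" → sorted: abcegpw
Same letters? abeegpw != abcegpw
Anagram = No


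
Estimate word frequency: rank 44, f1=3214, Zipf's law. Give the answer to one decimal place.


Zipf's law: f(r) = f(1) / r
f(1) = 3214
f(44) = 3214 / 44
= 73.0 occurrences


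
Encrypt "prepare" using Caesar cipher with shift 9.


Word: "prepare"
Shift: 9
Each letter → (letter + shift) mod 26:
  'p' (15) + 9 = 24 → 'y'
  'r' (17) + 9 = 0 → 'a'
  'e' (4) + 9 = 13 → 'n'
  'p' (15) + 9 = 24 → 'y'
  'a' (0) + 9 = 9 → 'j'
  'r' (17) + 9 = 0 → 'a'
  'e' (4) + 9 = 13 → 'n'
Result = "yanyjan"


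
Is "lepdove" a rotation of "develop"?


Word: "develop", Candidate: "lepdove"
Method: check if candidate is substring of word+word
"developdevelop" contains "lepdove"? No
Is rotation = No


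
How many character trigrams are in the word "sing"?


Word: "sing" (length 4)
Number of 3-grams = length - 3 + 1 = 4 - 3 + 1
= 2


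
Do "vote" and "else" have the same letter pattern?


Pattern of "vote": [0, 1, 2, 3]
Pattern of "else": [0, 1, 2, 0]
Patterns do not match
Same pattern = No


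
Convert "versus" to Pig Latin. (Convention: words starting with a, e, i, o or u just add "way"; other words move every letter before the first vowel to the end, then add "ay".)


Word: "versus"
Starts with consonant(s) → move to end, add 'ay'
Consonant cluster: "v"
Pig Latin = "ersusvay"


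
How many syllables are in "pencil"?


Word: "pencil"
Syllable breakdown: pen | cil
Counting: 2 parts
= 2 syllables


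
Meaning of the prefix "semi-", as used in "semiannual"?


Prefix: semi-
Example: semiannual (semi- + annual)
Meaning = half


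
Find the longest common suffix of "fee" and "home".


Word 1: "fee"
Word 2: "home"
Comparing from end:
  Pos -1: 'e' == 'e'
  Pos -2: 'e' != 'm' (stop)
LCS = "e" (length 1)


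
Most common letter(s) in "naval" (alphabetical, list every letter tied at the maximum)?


Word: "naval"
Letter counts:
  'a': 2
  'l': 1
  'n': 1
  'v': 1
Maximum count = 2
Most frequent = 'a' (2 times each)


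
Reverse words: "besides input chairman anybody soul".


Original: "besides input chairman anybody soul"
Words (1..n): besides | input | chairman | anybody | soul
Reversed (n..1): soul | anybody | chairman | input | besides
Result = "soul anybody chairman input besides"


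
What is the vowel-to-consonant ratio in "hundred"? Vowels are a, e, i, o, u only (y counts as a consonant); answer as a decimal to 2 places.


Word: "hundred"
Vowels (a,e,i,o,u): 2
Consonants: 5
Ratio = 2/5
= 0.40


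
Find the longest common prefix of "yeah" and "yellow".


Word 1: "yeah"
Word 2: "yellow"
Comparing from start:
  Pos 0: 'y' == 'y'
  Pos 1: 'e' == 'e'
  Pos 2: 'a' != 'l' (stop)
LCP = "ye" (length 2)


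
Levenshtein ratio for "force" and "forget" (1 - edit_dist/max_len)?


Word 1: "force" (length 5)
Word 2: "forget" (length 6)
One optimal edit sequence:
  1. keep 'f'
  2. keep 'o'
  3. keep 'r'
  4. substitute 'c' -> 'g'  (+1)
  5. keep 'e'
  6. insert 't'  (+1)
Edit distance = 2
Max length = max(5, 6) = 6
Similarity = 1 - 2/6
= 0.6667


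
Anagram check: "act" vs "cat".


Word 1: "act" → sorted: act
Word 2: "cat" → sorted: act
Same letters? act == act
Anagram = Yes


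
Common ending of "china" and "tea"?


Word 1: "china"
Word 2: "tea"
Comparing from end:
  Pos -1: 'a' == 'a'
  Pos -2: 'n' != 'e' (stop)
LCS = "a" (length 1)


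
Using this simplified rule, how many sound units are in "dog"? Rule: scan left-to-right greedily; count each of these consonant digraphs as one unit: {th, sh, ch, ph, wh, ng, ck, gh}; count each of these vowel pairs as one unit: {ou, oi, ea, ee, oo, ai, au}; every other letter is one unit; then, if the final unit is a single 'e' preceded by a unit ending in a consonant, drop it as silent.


Word: "dog" (3 letters)
Left-to-right scan:
  (1) 'd' (letter)
  (2) 'o' (letter)
  (3) 'g' (letter)
Units from scan: 3
Sound units = 3 units


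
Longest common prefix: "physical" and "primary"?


Word 1: "physical"
Word 2: "primary"
Comparing from start:
  Pos 0: 'p' == 'p'
  Pos 1: 'h' != 'r' (stop)
LCP = "p" (length 1)


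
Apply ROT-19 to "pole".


Word: "pole"
Shift: 19
Each letter → (letter + shift) mod 26:
  'p' (15) + 19 = 8 → 'i'
  'o' (14) + 19 = 7 → 'h'
  'l' (11) + 19 = 4 → 'e'
  'e' (4) + 19 = 23 → 'x'
Result = "ihex"


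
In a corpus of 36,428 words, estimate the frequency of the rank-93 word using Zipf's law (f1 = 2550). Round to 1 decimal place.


Zipf's law: f(r) = f(1) / r
f(1) = 2550
f(93) = 2550 / 93
= 27.4 occurrences


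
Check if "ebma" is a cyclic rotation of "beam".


Word: "beam", Candidate: "ebma"
Method: check if candidate is substring of word+word
"beambeam" contains "ebma"? No
Is rotation = No


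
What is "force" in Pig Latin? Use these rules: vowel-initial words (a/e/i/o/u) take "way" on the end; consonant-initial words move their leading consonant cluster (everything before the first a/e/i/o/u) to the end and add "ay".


Word: "force"
Starts with consonant(s) → move to end, add 'ay'
Consonant cluster: "f"
Pig Latin = "orcefay"


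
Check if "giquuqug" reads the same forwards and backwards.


Word: "giquuqug"
Reversed: "guquuqig"
Forward == Backward? giquuqug != guquuqig
Palindrome = No


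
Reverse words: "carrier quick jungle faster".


Original: "carrier quick jungle faster"
Words (1..n): carrier | quick | jungle | faster
Reversed (n..1): faster | jungle | quick | carrier
Result = "faster jungle quick carrier"


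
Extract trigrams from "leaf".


Word: "leaf" (length 4)
Number of trigrams = 4 - 3 + 1 = 2
  Position 0: "lea"
  Position 1: "eaf"
Trigrams = "lea", "eaf"


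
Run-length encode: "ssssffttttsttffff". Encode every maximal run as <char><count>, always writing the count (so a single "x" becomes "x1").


String: "ssssffttttsttffff"
Scanning for consecutive runs:
  's' x 4
  'f' x 2
  't' x 4
  's' x 1
  't' x 2
  'f' x 4
RLE = "s4f2t4s1t2f4"


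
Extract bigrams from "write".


Word: "write" (length 5)
Number of bigrams = 5 - 2 + 1 = 4
  Position 0: "wr"
  Position 1: "ri"
  Position 2: "it"
  Position 3: "te"
Bigrams = "wr", "ri", "it", "te"


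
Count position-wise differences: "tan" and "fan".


Comparing character by character (same length = 3):
  Pos 0: 't' vs 'f' !=
  Pos 1: 'a' vs 'a' =
  Pos 2: 'n' vs 'n' =
Hamming distance = 1


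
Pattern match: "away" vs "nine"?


Pattern of "away": [0, 1, 0, 2]
Pattern of "nine": [0, 1, 0, 2]
Patterns match
Same pattern = Yes


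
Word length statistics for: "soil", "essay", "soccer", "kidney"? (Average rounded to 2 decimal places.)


Lengths: "soil"=4, "essay"=5, "soccer"=6, "kidney"=6
Sum = 21, Count = 4
Average = 21/4 = 5.25
= avg=5.25, min=4, max=6


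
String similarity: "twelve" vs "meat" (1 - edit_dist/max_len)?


Word 1: "twelve" (length 6)
Word 2: "meat" (length 4)
One optimal edit sequence:
  1. delete 't'  (+1)
  2. substitute 'w' -> 'm'  (+1)
  3. keep 'e'
  4. delete 'l'  (+1)
  5. substitute 'v' -> 'a'  (+1)
  6. substitute 'e' -> 't'  (+1)
Edit distance = 5
Max length = max(6, 4) = 6
Similarity = 1 - 5/6
= 0.1667


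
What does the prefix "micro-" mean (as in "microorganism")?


Prefix: micro-
Example: microorganism (micro- + organism)
Meaning = small


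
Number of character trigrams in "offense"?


Word: "offense" (length 7)
Number of 3-grams = length - 3 + 1 = 7 - 3 + 1
= 5


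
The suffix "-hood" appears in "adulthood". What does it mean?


Suffix: -hood
Example: adulthood = adult + -hood
Meaning = state / condition


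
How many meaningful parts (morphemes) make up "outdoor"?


Word: "outdoor"
Morphemes: out- / door
Each morpheme carries meaning
= 2 morphemes


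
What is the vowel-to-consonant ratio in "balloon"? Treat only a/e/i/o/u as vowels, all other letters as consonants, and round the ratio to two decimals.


Word: "balloon"
Vowels (a,e,i,o,u): 3
Consonants: 4
Ratio = 3/4
= 0.75


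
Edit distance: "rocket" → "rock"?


Word 1: "rocket" (length 6)
Word 2: "rock" (length 4)
One optimal edit sequence (insert/delete/substitute each cost 1):
  1. keep 'r'
  2. keep 'o'
  3. keep 'c'
  4. keep 'k'
  5. delete 'e'  (+1)
  6. delete 't'  (+1)
Total edit operations: 2
Edit distance = 2
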